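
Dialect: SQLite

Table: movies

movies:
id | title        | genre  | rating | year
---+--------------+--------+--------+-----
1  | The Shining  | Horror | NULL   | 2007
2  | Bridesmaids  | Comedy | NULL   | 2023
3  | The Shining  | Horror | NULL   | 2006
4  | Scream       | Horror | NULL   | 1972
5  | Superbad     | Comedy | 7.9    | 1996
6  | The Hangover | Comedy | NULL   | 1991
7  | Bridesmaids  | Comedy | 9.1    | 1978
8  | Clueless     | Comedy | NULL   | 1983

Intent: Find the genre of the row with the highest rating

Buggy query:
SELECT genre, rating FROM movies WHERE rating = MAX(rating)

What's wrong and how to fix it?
Bug: MAX(rating) is an aggregate and cannot be used directly in WHERE

Fix: Wrap MAX in a scalar subquery so WHERE compares against a single value

Corrected query:
SELECT genre, rating FROM movies WHERE rating = (SELECT MAX(rating) FROM movies)

Result:
genre  | rating
-------+-------
Comedy | 9.1   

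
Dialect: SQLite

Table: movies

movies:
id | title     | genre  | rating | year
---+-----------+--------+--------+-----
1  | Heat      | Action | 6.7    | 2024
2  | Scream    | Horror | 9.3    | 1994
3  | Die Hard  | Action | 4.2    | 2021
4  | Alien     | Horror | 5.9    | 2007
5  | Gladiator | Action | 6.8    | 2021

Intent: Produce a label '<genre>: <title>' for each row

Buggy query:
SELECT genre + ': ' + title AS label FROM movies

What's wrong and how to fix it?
Bug: '+' is numeric addition; on text columns SQLite converts them to 0 instead of concatenating

Fix: Use the || operator for string concatenation

Corrected query:
SELECT genre || ': ' || title AS label FROM movies

Result:
label            
-----------------
Action: Heat     
Horror: Scream   
Action: Die Hard 
Horror: Alien    
Action: Gladiator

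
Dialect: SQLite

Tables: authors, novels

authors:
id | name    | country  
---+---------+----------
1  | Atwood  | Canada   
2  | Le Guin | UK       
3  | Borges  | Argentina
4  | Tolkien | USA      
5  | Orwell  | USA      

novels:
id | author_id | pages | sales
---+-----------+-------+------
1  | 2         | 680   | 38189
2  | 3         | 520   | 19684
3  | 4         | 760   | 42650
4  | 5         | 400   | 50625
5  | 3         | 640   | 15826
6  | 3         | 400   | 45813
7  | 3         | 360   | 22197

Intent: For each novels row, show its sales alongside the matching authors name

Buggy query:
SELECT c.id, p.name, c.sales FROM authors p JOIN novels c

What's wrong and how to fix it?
Bug: JOIN with no ON clause produces a cartesian product; every novels row pairs with every authors row

Fix: Specify the join condition linking the foreign key to the parent id

Corrected query:
SELECT c.id, p.name, c.sales FROM authors p JOIN novels c ON c.author_id = p.id

Result:
id | name    | sales
---+---------+------
1  | Le Guin | 38189
2  | Borges  | 19684
3  | Tolkien | 42650
4  | Orwell  | 50625
5  | Borges  | 15826
6  | Borges  | 45813
7  | Borges  | 22197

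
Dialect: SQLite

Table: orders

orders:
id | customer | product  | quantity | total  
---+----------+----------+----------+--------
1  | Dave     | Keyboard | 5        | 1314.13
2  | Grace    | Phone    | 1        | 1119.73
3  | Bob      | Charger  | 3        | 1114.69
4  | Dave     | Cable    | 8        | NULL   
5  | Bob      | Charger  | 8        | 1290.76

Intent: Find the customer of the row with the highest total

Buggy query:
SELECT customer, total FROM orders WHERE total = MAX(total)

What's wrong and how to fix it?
Bug: MAX(total) is an aggregate and cannot be used directly in WHERE

Fix: Wrap MAX in a scalar subquery so WHERE compares against a single value

Corrected query:
SELECT customer, total FROM orders WHERE total = (SELECT MAX(total) FROM orders)

Result:
customer | total  
---------+--------
Dave     | 1314.13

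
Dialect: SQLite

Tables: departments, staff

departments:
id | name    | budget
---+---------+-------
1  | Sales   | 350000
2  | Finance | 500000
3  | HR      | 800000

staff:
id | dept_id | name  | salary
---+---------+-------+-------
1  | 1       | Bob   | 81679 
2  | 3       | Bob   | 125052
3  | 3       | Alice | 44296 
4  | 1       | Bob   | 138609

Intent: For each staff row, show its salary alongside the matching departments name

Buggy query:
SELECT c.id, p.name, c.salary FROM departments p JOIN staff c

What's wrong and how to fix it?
Bug: Missing join condition: each staff row is matched to all departments rows instead of just its own

Fix: Add ON c.dept_id = p.id to the JOIN

Corrected query:
SELECT c.id, p.name, c.salary FROM departments p JOIN staff c ON c.dept_id = p.id

Result:
id | name  | salary
---+-------+-------
1  | Sales | 81679 
2  | HR    | 125052
3  | HR    | 44296 
4  | Sales | 138609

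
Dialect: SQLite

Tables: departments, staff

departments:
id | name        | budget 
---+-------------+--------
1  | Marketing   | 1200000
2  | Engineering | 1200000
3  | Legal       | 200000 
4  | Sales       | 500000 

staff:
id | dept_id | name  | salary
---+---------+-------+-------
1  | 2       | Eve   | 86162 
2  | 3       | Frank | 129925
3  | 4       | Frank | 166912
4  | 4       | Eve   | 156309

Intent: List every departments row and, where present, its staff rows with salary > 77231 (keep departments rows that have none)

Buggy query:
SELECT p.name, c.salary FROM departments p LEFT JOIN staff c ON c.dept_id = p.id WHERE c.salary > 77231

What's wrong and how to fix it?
Bug: A WHERE condition on the right-hand table after LEFT JOIN drops unmatched parents

Fix: Move the right-table condition into the ON clause so unmatched parents are kept

Corrected query:
SELECT p.name, c.salary FROM departments p LEFT JOIN staff c ON c.dept_id = p.id AND c.salary > 77231

Result:
name        | salary
------------+-------
Marketing   | NULL  
Engineering | 86162 
Legal       | 129925
Sales       | 156309
Sales       | 166912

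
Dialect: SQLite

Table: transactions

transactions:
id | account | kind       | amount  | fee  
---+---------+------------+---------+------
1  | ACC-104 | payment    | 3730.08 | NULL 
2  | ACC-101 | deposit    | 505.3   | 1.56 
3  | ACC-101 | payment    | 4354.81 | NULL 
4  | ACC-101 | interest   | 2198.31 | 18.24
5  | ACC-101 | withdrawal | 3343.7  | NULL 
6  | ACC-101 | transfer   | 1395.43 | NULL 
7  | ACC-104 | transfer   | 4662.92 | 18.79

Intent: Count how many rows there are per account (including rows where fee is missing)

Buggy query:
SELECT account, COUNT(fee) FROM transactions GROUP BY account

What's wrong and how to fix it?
Bug: COUNT(fee) skips NULLs, so groups with missing fee are undercounted

Fix: Replace COUNT(fee) with COUNT(*)

Corrected query:
SELECT account, COUNT(*) FROM transactions GROUP BY account

Result:
account | COUNT(*)
--------+---------
ACC-101 | 5       
ACC-104 | 2       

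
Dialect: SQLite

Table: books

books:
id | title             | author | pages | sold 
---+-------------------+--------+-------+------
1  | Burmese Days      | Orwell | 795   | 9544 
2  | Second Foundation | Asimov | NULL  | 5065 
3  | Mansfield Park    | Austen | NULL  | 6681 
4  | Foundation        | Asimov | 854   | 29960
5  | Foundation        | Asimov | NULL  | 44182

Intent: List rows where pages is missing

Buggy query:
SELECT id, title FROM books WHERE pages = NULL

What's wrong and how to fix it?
Bug: '= NULL' is always unknown in SQL three-valued logic, so no rows match

Fix: Use IS NULL to test for NULL

Corrected query:
SELECT id, title FROM books WHERE pages IS NULL

Result:
id | title            
---+------------------
2  | Second Foundation
3  | Mansfield Park   
5  | Foundation       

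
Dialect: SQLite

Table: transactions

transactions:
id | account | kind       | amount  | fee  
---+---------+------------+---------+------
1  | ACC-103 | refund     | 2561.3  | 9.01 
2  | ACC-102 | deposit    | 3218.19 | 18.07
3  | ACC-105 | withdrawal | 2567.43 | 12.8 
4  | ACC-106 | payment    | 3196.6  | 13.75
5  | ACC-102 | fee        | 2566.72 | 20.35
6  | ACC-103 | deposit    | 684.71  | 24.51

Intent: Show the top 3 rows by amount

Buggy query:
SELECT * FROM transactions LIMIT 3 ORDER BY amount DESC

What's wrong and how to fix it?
Bug: ORDER BY cannot follow LIMIT; LIMIT is the final clause

Fix: Swap the clauses: ORDER BY first, then LIMIT

Corrected query:
SELECT * FROM transactions ORDER BY amount DESC LIMIT 3

Result:
id | account | kind       | amount  | fee  
---+---------+------------+---------+------
2  | ACC-102 | deposit    | 3218.19 | 18.07
4  | ACC-106 | payment    | 3196.6  | 13.75
3  | ACC-105 | withdrawal | 2567.43 | 12.8 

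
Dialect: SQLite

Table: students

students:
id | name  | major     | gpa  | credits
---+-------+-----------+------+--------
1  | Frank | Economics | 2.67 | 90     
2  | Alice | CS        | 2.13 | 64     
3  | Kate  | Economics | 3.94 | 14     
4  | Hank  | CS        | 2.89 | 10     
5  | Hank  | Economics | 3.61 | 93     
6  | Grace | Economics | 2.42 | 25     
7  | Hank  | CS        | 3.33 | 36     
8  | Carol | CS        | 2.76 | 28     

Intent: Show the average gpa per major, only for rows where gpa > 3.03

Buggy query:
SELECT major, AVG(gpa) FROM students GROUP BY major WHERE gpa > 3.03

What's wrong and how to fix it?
Bug: WHERE cannot follow GROUP BY

Fix: Move the WHERE clause before GROUP BY

Corrected query:
SELECT major, AVG(gpa) FROM students WHERE gpa > 3.03 GROUP BY major

Result:
major     | AVG(gpa)
----------+---------
CS        | 3.33    
Economics | 3.775   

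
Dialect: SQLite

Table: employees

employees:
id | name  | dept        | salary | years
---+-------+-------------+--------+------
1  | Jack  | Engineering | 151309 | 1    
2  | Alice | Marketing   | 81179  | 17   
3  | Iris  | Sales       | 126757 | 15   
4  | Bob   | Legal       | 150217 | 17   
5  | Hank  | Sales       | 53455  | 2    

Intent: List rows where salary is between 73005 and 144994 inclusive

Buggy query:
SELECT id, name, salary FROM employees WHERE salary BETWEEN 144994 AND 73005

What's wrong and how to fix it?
Bug: The bounds are reversed; BETWEEN a AND b requires a <= b to match anything

Fix: Write BETWEEN 73005 AND 144994

Corrected query:
SELECT id, name, salary FROM employees WHERE salary BETWEEN 73005 AND 144994

Result:
id | name  | salary
---+-------+-------
2  | Alice | 81179 
3  | Iris  | 126757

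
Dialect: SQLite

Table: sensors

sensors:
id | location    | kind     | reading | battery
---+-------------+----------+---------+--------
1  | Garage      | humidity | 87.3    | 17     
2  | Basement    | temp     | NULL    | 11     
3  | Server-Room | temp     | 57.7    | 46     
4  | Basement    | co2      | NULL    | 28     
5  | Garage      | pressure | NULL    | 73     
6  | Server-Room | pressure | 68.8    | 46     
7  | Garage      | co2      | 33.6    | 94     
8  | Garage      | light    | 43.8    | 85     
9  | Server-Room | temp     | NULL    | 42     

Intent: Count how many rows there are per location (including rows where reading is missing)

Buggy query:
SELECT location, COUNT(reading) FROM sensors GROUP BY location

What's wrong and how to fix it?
Bug: COUNT(reading) skips NULLs, so groups with missing reading are undercounted

Fix: Use COUNT(*) to count all rows regardless of NULL

Corrected query:
SELECT location, COUNT(*) FROM sensors GROUP BY location

Result:
location    | COUNT(*)
------------+---------
Basement    | 2       
Garage      | 4       
Server-Room | 3       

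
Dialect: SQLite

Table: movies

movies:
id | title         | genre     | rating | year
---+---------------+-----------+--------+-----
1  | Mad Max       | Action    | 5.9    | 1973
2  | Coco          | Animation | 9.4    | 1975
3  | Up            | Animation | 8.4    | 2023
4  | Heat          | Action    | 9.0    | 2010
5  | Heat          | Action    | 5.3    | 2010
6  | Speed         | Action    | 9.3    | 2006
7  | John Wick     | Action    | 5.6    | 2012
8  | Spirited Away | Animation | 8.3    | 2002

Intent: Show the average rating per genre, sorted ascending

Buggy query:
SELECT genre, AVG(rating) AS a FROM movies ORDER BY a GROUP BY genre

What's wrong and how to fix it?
Bug: GROUP BY must precede ORDER BY

Fix: Move ORDER BY to the end, after GROUP BY

Corrected query:
SELECT genre, AVG(rating) AS a FROM movies GROUP BY genre ORDER BY a

Result:
genre     | a   
----------+-----
Action    | 7.02
Animation | 8.7 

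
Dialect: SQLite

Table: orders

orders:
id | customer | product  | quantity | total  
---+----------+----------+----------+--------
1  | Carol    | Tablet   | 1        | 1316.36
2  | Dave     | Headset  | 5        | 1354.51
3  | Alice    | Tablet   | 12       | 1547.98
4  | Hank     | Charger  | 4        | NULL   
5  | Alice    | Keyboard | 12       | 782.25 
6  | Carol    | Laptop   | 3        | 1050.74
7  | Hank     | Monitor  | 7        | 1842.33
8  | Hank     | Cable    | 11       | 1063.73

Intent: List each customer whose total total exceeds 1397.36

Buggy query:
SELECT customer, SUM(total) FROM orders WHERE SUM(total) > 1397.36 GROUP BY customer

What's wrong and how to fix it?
Bug: SUM(total) is an aggregate, but WHERE filters rows before aggregation

Fix: Use HAVING (which filters groups after aggregation) instead of WHERE

Corrected query:
SELECT customer, SUM(total) FROM orders GROUP BY customer HAVING SUM(total) > 1397.36

Result:
customer | SUM(total)
---------+-----------
Alice    | 2330.23   
Carol    | 2367.1    
Hank     | 2906.06   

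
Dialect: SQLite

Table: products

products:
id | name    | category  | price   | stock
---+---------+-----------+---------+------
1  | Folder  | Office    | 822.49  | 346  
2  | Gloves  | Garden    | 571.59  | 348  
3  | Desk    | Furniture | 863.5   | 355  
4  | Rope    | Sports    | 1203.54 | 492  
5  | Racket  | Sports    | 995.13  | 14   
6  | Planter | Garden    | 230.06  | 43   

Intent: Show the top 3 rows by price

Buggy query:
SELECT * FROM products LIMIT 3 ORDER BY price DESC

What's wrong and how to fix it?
Bug: LIMIT must come after ORDER BY

Fix: Swap the clauses: ORDER BY first, then LIMIT

Corrected query:
SELECT * FROM products ORDER BY price DESC LIMIT 3

Result:
id | name   | category  | price   | stock
---+--------+-----------+---------+------
4  | Rope   | Sports    | 1203.54 | 492  
5  | Racket | Sports    | 995.13  | 14   
3  | Desk   | Furniture | 863.5   | 355  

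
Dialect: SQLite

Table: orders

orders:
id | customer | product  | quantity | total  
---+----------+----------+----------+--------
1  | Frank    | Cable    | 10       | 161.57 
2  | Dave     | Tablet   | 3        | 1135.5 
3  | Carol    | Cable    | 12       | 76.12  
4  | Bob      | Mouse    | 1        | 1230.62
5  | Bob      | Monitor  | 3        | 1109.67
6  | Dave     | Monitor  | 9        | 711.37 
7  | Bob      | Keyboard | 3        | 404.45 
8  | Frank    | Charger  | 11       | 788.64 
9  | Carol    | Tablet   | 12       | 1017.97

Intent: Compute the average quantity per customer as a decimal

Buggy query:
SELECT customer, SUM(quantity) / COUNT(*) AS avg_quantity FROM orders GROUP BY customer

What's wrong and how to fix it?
Bug: Both operands are integers, so '/' performs integer division and truncates

Fix: Cast one side to REAL so the division keeps the fractional part

Corrected query:
SELECT customer, SUM(quantity) * 1.0 / COUNT(*) AS avg_quantity FROM orders GROUP BY customer

Result:
customer | avg_quantity
---------+-------------
Bob      | 2.333333    
Carol    | 12          
Dave     | 6           
Frank    | 10.5        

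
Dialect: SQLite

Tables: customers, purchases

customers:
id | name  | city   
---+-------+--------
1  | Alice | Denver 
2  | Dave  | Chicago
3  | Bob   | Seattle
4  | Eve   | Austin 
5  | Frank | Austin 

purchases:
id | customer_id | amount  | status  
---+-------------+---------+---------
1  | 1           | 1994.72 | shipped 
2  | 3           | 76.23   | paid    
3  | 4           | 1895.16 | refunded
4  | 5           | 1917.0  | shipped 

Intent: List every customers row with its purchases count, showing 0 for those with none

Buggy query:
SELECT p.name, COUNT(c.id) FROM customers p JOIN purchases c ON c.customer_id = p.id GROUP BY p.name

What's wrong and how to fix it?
Bug: INNER JOIN drops customers rows that have no matching purchases rows

Fix: Use LEFT JOIN so parents without children still appear (COUNT(c.id) gives 0)

Corrected query:
SELECT p.name, COUNT(c.id) FROM customers p LEFT JOIN purchases c ON c.customer_id = p.id GROUP BY p.name

Result:
name  | COUNT(c.id)
------+------------
Alice | 1          
Bob   | 1          
Dave  | 0          
Eve   | 1          
Frank | 1          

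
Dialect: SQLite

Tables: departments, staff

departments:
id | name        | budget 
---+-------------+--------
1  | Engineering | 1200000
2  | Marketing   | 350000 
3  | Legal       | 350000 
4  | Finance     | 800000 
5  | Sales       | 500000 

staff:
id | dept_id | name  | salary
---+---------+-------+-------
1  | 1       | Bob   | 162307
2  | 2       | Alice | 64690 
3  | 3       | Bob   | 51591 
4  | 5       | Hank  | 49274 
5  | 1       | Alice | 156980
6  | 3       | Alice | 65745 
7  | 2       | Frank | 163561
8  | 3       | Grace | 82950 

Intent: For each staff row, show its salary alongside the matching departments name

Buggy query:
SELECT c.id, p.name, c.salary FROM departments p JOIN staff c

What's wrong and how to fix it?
Bug: JOIN with no ON clause produces a cartesian product; every staff row pairs with every departments row

Fix: Specify the join condition linking the foreign key to the parent id

Corrected query:
SELECT c.id, p.name, c.salary FROM departments p JOIN staff c ON c.dept_id = p.id

Result:
id | name        | salary
---+-------------+-------
1  | Engineering | 162307
2  | Marketing   | 64690 
3  | Legal       | 51591 
4  | Sales       | 49274 
5  | Engineering | 156980
6  | Legal       | 65745 
7  | Marketing   | 163561
8  | Legal       | 82950 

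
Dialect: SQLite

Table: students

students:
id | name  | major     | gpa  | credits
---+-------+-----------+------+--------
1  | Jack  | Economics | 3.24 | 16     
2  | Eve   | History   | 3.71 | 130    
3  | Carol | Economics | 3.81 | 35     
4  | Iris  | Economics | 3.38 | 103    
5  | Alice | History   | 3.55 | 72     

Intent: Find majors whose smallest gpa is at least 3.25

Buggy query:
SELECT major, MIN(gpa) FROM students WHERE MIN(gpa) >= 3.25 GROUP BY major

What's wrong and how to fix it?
Bug: Aggregates like MIN are computed per group after WHERE runs

Fix: Replace WHERE with HAVING after the GROUP BY

Corrected query:
SELECT major, MIN(gpa) FROM students GROUP BY major HAVING MIN(gpa) >= 3.25

Result:
major   | MIN(gpa)
--------+---------
History | 3.55    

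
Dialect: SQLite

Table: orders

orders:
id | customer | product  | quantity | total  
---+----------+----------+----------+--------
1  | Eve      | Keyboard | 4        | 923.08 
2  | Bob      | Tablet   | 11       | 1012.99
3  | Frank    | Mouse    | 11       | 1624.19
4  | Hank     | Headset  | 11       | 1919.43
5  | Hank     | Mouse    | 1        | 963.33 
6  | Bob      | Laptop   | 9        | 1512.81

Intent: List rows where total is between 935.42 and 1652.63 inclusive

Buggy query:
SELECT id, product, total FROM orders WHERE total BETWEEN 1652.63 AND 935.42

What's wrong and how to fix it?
Bug: BETWEEN expects the lower bound first; with 1652.63 AND 935.42 the range is empty

Fix: Write BETWEEN 935.42 AND 1652.63

Corrected query:
SELECT id, product, total FROM orders WHERE total BETWEEN 935.42 AND 1652.63

Result:
id | product | total  
---+---------+--------
2  | Tablet  | 1012.99
3  | Mouse   | 1624.19
5  | Mouse   | 963.33 
6  | Laptop  | 1512.81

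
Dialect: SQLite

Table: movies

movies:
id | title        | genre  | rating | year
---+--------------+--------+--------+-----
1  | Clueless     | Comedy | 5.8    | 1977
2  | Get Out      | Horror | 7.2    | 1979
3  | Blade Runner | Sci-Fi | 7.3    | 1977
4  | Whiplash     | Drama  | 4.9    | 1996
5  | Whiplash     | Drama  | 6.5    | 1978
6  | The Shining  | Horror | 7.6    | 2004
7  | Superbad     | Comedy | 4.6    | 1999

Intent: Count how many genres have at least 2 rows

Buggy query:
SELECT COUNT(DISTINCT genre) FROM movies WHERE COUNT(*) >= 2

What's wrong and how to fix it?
Bug: WHERE filters individual rows, not groups, so a group-level COUNT is invalid there

Fix: Group first with HAVING COUNT(*) >= 2, then COUNT the resulting groups

Corrected query:
SELECT COUNT(*) FROM (SELECT genre FROM movies GROUP BY genre HAVING COUNT(*) >= 2)

Result:
COUNT(*)
--------
3       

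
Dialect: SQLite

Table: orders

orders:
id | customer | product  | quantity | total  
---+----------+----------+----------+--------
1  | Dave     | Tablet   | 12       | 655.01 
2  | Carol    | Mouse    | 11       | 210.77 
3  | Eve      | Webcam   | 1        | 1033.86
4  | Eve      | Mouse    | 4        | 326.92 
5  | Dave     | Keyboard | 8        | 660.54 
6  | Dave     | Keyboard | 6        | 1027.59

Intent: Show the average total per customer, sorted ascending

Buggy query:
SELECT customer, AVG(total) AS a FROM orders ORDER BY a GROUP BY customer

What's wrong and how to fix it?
Bug: ORDER BY appears before GROUP BY; SQL clause order requires GROUP BY first

Fix: Move ORDER BY to the end, after GROUP BY

Corrected query:
SELECT customer, AVG(total) AS a FROM orders GROUP BY customer ORDER BY a

Result:
customer | a         
---------+-----------
Carol    | 210.77    
Eve      | 680.39    
Dave     | 781.046667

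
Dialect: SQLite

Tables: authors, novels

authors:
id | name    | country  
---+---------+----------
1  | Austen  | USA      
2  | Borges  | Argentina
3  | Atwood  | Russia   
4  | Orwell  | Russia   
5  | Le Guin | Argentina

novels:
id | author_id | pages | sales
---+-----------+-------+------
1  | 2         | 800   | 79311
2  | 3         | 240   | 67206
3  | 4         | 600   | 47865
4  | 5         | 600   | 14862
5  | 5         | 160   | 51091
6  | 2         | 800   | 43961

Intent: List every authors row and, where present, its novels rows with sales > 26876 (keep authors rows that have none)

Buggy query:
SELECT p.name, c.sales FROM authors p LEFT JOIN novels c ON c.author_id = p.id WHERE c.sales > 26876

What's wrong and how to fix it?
Bug: A WHERE condition on the right-hand table after LEFT JOIN drops unmatched parents

Fix: Move the right-table condition into the ON clause so unmatched parents are kept

Corrected query:
SELECT p.name, c.sales FROM authors p LEFT JOIN novels c ON c.author_id = p.id AND c.sales > 26876

Result:
name    | sales
--------+------
Austen  | NULL 
Borges  | 43961
Borges  | 79311
Atwood  | 67206
Orwell  | 47865
Le Guin | 51091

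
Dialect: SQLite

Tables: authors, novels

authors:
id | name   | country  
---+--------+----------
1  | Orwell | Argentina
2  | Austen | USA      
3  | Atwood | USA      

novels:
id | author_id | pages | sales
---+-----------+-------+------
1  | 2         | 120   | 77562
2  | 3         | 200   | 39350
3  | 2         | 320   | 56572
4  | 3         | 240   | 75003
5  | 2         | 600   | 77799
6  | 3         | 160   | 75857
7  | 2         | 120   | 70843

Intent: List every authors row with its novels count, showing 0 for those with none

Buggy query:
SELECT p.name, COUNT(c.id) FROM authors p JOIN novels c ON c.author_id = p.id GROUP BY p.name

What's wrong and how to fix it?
Bug: INNER JOIN drops authors rows that have no matching novels rows

Fix: Use LEFT JOIN so parents without children still appear (COUNT(c.id) gives 0)

Corrected query:
SELECT p.name, COUNT(c.id) FROM authors p LEFT JOIN novels c ON c.author_id = p.id GROUP BY p.name

Result:
name   | COUNT(c.id)
-------+------------
Atwood | 3          
Austen | 4          
Orwell | 0          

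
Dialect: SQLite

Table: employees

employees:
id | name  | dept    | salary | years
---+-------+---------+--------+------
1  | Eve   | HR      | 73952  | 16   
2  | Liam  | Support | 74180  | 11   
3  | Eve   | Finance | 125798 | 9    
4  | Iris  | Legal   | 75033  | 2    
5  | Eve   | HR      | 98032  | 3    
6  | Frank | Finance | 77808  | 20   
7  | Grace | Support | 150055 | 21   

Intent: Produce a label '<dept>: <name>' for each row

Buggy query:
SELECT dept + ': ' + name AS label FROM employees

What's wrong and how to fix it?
Bug: SQLite uses || for string concatenation; + coerces text to numbers (yielding 0)

Fix: Replace + with || to concatenate text

Corrected query:
SELECT dept || ': ' || name AS label FROM employees

Result:
label         
--------------
HR: Eve       
Support: Liam 
Finance: Eve  
Legal: Iris   
HR: Eve       
Finance: Frank
Support: Grace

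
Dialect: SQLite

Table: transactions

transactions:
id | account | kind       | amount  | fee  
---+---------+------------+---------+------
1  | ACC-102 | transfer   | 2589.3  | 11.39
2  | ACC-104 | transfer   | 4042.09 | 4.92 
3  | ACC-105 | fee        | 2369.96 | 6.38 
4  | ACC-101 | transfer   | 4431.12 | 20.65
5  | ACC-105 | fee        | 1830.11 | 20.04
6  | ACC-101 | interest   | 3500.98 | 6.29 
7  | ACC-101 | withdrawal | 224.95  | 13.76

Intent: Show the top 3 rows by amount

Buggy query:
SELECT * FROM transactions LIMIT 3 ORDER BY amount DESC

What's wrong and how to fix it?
Bug: LIMIT must come after ORDER BY

Fix: Sort with ORDER BY, then apply LIMIT

Corrected query:
SELECT * FROM transactions ORDER BY amount DESC LIMIT 3

Result:
id | account | kind     | amount  | fee  
---+---------+----------+---------+------
4  | ACC-101 | transfer | 4431.12 | 20.65
2  | ACC-104 | transfer | 4042.09 | 4.92 
6  | ACC-101 | interest | 3500.98 | 6.29 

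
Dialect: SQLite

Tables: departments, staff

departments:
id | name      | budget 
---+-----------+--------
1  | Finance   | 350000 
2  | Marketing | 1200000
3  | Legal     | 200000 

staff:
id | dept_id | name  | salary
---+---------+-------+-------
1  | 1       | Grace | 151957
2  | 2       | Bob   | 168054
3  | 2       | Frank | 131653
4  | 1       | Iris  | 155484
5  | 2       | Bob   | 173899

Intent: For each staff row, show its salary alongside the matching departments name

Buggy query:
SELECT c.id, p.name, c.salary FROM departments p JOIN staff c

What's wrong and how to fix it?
Bug: JOIN with no ON clause produces a cartesian product; every staff row pairs with every departments row

Fix: Add ON c.dept_id = p.id to the JOIN

Corrected query:
SELECT c.id, p.name, c.salary FROM departments p JOIN staff c ON c.dept_id = p.id

Result:
id | name      | salary
---+-----------+-------
1  | Finance   | 151957
2  | Marketing | 168054
3  | Marketing | 131653
4  | Finance   | 155484
5  | Marketing | 173899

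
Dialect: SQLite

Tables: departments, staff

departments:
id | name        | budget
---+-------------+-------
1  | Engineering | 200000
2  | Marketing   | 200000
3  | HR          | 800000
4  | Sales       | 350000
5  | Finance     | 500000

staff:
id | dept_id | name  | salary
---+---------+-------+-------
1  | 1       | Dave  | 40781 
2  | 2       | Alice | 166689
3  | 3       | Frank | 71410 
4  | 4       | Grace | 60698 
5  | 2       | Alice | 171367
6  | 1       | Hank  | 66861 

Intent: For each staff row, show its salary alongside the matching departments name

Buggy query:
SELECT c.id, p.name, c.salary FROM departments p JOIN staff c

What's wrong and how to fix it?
Bug: Missing join condition: each staff row is matched to all departments rows instead of just its own

Fix: Specify the join condition linking the foreign key to the parent id

Corrected query:
SELECT c.id, p.name, c.salary FROM departments p JOIN staff c ON c.dept_id = p.id

Result:
id | name        | salary
---+-------------+-------
1  | Engineering | 40781 
2  | Marketing   | 166689
3  | HR          | 71410 
4  | Sales       | 60698 
5  | Marketing   | 171367
6  | Engineering | 66861 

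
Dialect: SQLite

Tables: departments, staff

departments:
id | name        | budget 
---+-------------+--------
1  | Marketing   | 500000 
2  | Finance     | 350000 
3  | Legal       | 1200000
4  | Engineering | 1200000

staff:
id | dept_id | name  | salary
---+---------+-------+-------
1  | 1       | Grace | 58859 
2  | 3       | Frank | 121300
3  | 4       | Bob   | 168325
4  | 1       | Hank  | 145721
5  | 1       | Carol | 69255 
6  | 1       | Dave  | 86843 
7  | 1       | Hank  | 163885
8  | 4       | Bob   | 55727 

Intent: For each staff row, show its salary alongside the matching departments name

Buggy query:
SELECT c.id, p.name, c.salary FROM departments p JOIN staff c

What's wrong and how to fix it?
Bug: JOIN with no ON clause produces a cartesian product; every staff row pairs with every departments row

Fix: Specify the join condition linking the foreign key to the parent id

Corrected query:
SELECT c.id, p.name, c.salary FROM departments p JOIN staff c ON c.dept_id = p.id

Result:
id | name        | salary
---+-------------+-------
1  | Marketing   | 58859 
2  | Legal       | 121300
3  | Engineering | 168325
4  | Marketing   | 145721
5  | Marketing   | 69255 
6  | Marketing   | 86843 
7  | Marketing   | 163885
8  | Engineering | 55727 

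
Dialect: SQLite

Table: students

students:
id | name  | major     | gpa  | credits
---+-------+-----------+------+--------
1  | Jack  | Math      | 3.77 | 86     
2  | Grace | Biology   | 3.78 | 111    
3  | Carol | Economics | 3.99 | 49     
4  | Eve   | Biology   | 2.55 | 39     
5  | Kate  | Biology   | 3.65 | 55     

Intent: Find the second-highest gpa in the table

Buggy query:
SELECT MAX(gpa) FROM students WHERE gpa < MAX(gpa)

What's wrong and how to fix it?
Bug: The inner MAX is an aggregate inside WHERE, which is not allowed

Fix: Compute the overall MAX in a subquery, then take MAX of rows below it

Corrected query:
SELECT MAX(gpa) FROM students WHERE gpa < (SELECT MAX(gpa) FROM students)

Result:
MAX(gpa)
--------
3.78    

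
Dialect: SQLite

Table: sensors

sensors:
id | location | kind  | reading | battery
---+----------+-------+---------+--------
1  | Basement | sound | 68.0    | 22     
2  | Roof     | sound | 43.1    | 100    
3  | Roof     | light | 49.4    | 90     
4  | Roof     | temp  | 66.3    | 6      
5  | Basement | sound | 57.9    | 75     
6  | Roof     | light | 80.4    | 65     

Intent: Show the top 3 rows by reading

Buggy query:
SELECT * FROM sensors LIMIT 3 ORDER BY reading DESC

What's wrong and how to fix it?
Bug: ORDER BY cannot follow LIMIT; LIMIT is the final clause

Fix: Swap the clauses: ORDER BY first, then LIMIT

Corrected query:
SELECT * FROM sensors ORDER BY reading DESC LIMIT 3

Result:
id | location | kind  | reading | battery
---+----------+-------+---------+--------
6  | Roof     | light | 80.4    | 65     
1  | Basement | sound | 68      | 22     
4  | Roof     | temp  | 66.3    | 6      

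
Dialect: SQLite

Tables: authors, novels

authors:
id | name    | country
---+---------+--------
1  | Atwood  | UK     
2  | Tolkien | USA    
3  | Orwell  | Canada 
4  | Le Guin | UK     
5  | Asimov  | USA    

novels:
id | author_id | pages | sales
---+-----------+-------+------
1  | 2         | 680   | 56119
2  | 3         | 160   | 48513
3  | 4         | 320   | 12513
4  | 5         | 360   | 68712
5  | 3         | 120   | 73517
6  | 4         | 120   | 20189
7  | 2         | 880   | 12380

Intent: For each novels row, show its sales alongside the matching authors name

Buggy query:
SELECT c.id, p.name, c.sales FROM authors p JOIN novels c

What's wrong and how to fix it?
Bug: JOIN with no ON clause produces a cartesian product; every novels row pairs with every authors row

Fix: Specify the join condition linking the foreign key to the parent id

Corrected query:
SELECT c.id, p.name, c.sales FROM authors p JOIN novels c ON c.author_id = p.id

Result:
id | name    | sales
---+---------+------
1  | Tolkien | 56119
2  | Orwell  | 48513
3  | Le Guin | 12513
4  | Asimov  | 68712
5  | Orwell  | 73517
6  | Le Guin | 20189
7  | Tolkien | 12380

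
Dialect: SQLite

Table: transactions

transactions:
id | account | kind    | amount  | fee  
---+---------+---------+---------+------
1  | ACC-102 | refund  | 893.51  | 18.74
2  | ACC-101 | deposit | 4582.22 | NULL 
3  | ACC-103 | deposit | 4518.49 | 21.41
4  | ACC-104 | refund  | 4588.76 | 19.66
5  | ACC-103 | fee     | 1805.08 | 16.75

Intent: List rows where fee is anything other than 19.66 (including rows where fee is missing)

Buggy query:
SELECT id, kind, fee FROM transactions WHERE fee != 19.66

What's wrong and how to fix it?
Bug: 'fee != 19.66' is unknown when fee is NULL, so NULL rows are silently excluded

Fix: Handle NULL separately with IS NULL alongside the inequality

Corrected query:
SELECT id, kind, fee FROM transactions WHERE fee != 19.66 OR fee IS NULL

Result:
id | kind    | fee  
---+---------+------
1  | refund  | 18.74
2  | deposit | NULL 
3  | deposit | 21.41
5  | fee     | 16.75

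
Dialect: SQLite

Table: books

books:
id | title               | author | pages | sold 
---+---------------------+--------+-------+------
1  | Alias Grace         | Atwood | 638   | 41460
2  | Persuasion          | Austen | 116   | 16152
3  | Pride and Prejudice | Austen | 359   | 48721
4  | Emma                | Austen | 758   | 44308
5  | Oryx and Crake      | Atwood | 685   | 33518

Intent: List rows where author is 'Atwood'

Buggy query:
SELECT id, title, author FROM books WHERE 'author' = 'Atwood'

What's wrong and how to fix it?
Bug: Single quotes denote string literals in SQL; the column name is being compared as a constant string

Fix: Reference the column as author without single quotes

Corrected query:
SELECT id, title, author FROM books WHERE author = 'Atwood'

Result:
id | title          | author
---+----------------+-------
1  | Alias Grace    | Atwood
5  | Oryx and Crake | Atwood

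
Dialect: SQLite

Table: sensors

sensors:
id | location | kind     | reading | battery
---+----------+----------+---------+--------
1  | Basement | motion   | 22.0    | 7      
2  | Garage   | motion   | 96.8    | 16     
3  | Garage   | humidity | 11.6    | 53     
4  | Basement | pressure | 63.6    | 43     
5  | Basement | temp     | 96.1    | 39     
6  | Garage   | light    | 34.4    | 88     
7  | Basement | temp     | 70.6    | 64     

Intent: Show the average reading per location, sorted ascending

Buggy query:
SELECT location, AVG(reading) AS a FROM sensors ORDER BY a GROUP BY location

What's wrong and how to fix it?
Bug: ORDER BY appears before GROUP BY; SQL clause order requires GROUP BY first

Fix: Move ORDER BY to the end, after GROUP BY

Corrected query:
SELECT location, AVG(reading) AS a FROM sensors GROUP BY location ORDER BY a

Result:
location | a     
---------+-------
Garage   | 47.6  
Basement | 63.075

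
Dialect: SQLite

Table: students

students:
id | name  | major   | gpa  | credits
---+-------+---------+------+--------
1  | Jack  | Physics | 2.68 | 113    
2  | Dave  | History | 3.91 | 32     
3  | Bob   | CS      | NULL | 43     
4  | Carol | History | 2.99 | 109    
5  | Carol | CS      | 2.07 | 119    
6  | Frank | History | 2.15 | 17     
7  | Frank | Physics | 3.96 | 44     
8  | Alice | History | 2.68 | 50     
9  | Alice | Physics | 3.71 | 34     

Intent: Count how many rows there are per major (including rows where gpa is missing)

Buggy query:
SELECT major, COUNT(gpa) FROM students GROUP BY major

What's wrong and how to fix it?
Bug: COUNT(column) counts non-NULL values only; rows with NULL gpa aren't counted

Fix: Use COUNT(*) to count all rows regardless of NULL

Corrected query:
SELECT major, COUNT(*) FROM students GROUP BY major

Result:
major   | COUNT(*)
--------+---------
CS      | 2       
History | 4       
Physics | 3       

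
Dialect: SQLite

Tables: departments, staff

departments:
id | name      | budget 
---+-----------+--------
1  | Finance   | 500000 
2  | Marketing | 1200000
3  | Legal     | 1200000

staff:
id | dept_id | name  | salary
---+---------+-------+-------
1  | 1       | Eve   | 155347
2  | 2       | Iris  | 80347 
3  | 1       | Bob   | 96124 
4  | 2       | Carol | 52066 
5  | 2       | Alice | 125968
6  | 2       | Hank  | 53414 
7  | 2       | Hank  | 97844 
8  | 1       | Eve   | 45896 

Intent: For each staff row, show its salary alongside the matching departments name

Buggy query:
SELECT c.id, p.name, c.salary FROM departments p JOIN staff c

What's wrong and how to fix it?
Bug: JOIN with no ON clause produces a cartesian product; every staff row pairs with every departments row

Fix: Add ON c.dept_id = p.id to the JOIN

Corrected query:
SELECT c.id, p.name, c.salary FROM departments p JOIN staff c ON c.dept_id = p.id

Result:
id | name      | salary
---+-----------+-------
1  | Finance   | 155347
2  | Marketing | 80347 
3  | Finance   | 96124 
4  | Marketing | 52066 
5  | Marketing | 125968
6  | Marketing | 53414 
7  | Marketing | 97844 
8  | Finance   | 45896 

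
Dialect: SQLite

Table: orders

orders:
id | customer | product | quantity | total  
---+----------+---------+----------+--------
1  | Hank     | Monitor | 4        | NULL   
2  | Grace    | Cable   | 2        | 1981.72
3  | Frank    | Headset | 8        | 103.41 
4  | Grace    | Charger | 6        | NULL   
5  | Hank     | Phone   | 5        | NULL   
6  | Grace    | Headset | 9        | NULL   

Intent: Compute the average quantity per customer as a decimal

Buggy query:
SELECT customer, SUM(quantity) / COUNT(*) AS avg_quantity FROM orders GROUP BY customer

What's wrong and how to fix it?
Bug: Both operands are integers, so '/' performs integer division and truncates

Fix: Cast one side to REAL so the division keeps the fractional part

Corrected query:
SELECT customer, SUM(quantity) * 1.0 / COUNT(*) AS avg_quantity FROM orders GROUP BY customer

Result:
customer | avg_quantity
---------+-------------
Frank    | 8           
Grace    | 5.666667    
Hank     | 4.5         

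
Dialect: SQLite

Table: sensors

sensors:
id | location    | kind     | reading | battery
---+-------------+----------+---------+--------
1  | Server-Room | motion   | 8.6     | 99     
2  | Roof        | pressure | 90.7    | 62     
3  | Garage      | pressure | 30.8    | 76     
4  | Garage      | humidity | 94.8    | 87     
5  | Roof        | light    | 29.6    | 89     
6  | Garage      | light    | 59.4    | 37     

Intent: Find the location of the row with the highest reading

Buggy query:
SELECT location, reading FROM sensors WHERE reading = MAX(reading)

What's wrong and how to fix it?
Bug: MAX(reading) is an aggregate and cannot be used directly in WHERE

Fix: Use a subquery: WHERE reading = (SELECT MAX(reading) FROM sensors)

Corrected query:
SELECT location, reading FROM sensors WHERE reading = (SELECT MAX(reading) FROM sensors)

Result:
location | reading
---------+--------
Garage   | 94.8   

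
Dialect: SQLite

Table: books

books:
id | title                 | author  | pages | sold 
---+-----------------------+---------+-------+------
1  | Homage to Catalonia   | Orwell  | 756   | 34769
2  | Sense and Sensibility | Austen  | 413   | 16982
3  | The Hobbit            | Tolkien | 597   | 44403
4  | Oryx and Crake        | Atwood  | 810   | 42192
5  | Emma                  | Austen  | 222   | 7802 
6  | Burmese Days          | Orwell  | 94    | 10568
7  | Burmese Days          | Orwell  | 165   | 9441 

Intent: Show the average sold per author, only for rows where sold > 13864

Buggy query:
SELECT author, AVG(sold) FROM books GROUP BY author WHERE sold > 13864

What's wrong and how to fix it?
Bug: WHERE cannot follow GROUP BY

Fix: Place WHERE between FROM and GROUP BY

Corrected query:
SELECT author, AVG(sold) FROM books WHERE sold > 13864 GROUP BY author

Result:
author  | AVG(sold)
--------+----------
Atwood  | 42192    
Austen  | 16982    
Orwell  | 34769    
Tolkien | 44403    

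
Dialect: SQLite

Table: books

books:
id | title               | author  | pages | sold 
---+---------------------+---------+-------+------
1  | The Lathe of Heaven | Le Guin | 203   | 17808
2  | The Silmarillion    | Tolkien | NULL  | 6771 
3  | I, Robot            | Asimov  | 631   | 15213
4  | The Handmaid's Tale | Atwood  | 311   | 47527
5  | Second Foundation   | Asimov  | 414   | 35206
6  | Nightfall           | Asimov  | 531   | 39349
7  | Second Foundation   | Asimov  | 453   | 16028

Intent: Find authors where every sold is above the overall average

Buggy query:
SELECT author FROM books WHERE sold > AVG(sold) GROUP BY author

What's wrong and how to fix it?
Bug: AVG() is an aggregate; it can't sit directly in WHERE

Fix: Compute the overall average in a scalar subquery and compare each group's MIN against it in HAVING

Corrected query:
SELECT author FROM books GROUP BY author HAVING MIN(sold) > (SELECT AVG(sold) FROM books)

Result:
author
------
Atwood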